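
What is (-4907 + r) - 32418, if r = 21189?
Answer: -16136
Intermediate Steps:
(-4907 + r) - 32418 = (-4907 + 21189) - 32418 = 16282 - 32418 = -16136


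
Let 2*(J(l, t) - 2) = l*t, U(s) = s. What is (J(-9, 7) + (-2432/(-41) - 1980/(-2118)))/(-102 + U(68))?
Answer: -890145/984164 ≈ -0.90447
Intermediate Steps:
J(l, t) = 2 + l*t/2 (J(l, t) = 2 + (l*t)/2 = 2 + l*t/2)
(J(-9, 7) + (-2432/(-41) - 1980/(-2118)))/(-102 + U(68)) = ((2 + (½)*(-9)*7) + (-2432/(-41) - 1980/(-2118)))/(-102 + 68) = ((2 - 63/2) + (-2432*(-1/41) - 1980*(-1/2118)))/(-34) = (-59/2 + (2432/41 + 330/353))*(-1/34) = (-59/2 + 872026/14473)*(-1/34) = (890145/28946)*(-1/34) = -890145/984164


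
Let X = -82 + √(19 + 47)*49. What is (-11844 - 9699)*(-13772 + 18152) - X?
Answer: -94358258 - 49*√66 ≈ -9.4359e+7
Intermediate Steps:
X = -82 + 49*√66 (X = -82 + √66*49 = -82 + 49*√66 ≈ 316.08)
(-11844 - 9699)*(-13772 + 18152) - X = (-11844 - 9699)*(-13772 + 18152) - (-82 + 49*√66) = -21543*4380 + (82 - 49*√66) = -94358340 + (82 - 49*√66) = -94358258 - 49*√66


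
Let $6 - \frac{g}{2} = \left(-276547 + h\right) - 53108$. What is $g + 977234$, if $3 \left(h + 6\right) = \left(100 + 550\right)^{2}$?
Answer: $\frac{4064704}{3} \approx 1.3549 \cdot 10^{6}$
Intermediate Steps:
$h = \frac{422482}{3}$ ($h = -6 + \frac{\left(100 + 550\right)^{2}}{3} = -6 + \frac{650^{2}}{3} = -6 + \frac{1}{3} \cdot 422500 = -6 + \frac{422500}{3} = \frac{422482}{3} \approx 1.4083 \cdot 10^{5}$)
$g = \frac{1133002}{3}$ ($g = 12 - 2 \left(\left(-276547 + \frac{422482}{3}\right) - 53108\right) = 12 - 2 \left(- \frac{407159}{3} - 53108\right) = 12 - - \frac{1132966}{3} = 12 + \frac{1132966}{3} = \frac{1133002}{3} \approx 3.7767 \cdot 10^{5}$)
$g + 977234 = \frac{1133002}{3} + 977234 = \frac{4064704}{3}$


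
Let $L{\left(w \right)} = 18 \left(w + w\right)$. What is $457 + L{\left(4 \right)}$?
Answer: $601$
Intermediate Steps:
$L{\left(w \right)} = 36 w$ ($L{\left(w \right)} = 18 \cdot 2 w = 36 w$)
$457 + L{\left(4 \right)} = 457 + 36 \cdot 4 = 457 + 144 = 601$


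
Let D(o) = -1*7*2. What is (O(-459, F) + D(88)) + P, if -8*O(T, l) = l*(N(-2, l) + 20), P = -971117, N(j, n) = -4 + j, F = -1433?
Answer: -3874493/4 ≈ -9.6862e+5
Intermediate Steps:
D(o) = -14 (D(o) = -7*2 = -14)
O(T, l) = -7*l/4 (O(T, l) = -l*((-4 - 2) + 20)/8 = -l*(-6 + 20)/8 = -l*14/8 = -7*l/4)
(O(-459, F) + D(88)) + P = (-7/4*(-1433) - 14) - 971117 = (10031/4 - 14) - 971117 = 9975/4 - 971117 = -3874493/4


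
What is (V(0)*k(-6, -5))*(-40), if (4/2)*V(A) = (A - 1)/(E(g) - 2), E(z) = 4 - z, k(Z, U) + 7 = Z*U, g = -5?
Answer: 460/7 ≈ 65.714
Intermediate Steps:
k(Z, U) = -7 + U*Z (k(Z, U) = -7 + Z*U = -7 + U*Z)
V(A) = -1/14 + A/14 (V(A) = ((A - 1)/((4 - 1*(-5)) - 2))/2 = ((-1 + A)/((4 + 5) - 2))/2 = ((-1 + A)/(9 - 2))/2 = ((-1 + A)/7)/2 = ((-1 + A)*(⅐))/2 = (-⅐ + A/7)/2 = -1/14 + A/14)
(V(0)*k(-6, -5))*(-40) = ((-1/14 + (1/14)*0)*(-7 - 5*(-6)))*(-40) = ((-1/14 + 0)*(-7 + 30))*(-40) = -1/14*23*(-40) = -23/14*(-40) = 460/7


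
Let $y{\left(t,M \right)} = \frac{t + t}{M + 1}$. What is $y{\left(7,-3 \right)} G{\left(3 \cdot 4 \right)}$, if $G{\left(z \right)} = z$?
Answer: $-84$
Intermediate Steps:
$y{\left(t,M \right)} = \frac{2 t}{1 + M}$
$y{\left(7,-3 \right)} G{\left(3 \cdot 4 \right)} = 2 \cdot 7 \frac{1}{1 - 3} \cdot 3 \cdot 4 = 2 \cdot 7 \frac{1}{-2} \cdot 12 = 2 \cdot 7 \left(- \frac{1}{2}\right) 12 = \left(-7\right) 12 = -84$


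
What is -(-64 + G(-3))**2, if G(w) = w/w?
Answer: -3969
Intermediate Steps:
G(w) = 1
-(-64 + G(-3))**2 = -(-64 + 1)**2 = -1*(-63)**2 = -1*3969 = -3969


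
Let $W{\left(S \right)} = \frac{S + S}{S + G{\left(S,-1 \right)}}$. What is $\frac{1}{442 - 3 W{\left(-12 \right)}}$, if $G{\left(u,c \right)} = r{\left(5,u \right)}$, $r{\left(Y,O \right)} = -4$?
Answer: $\frac{2}{875} \approx 0.0022857$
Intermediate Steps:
$G{\left(u,c \right)} = -4$
$W{\left(S \right)} = \frac{2 S}{-4 + S}$ ($W{\left(S \right)} = \frac{S + S}{S - 4} = \frac{2 S}{-4 + S}$)
$\frac{1}{442 - 3 W{\left(-12 \right)}} = \frac{1}{442 - 3 \cdot 2 \left(-12\right) \frac{1}{-4 - 12}} = \frac{1}{442 - 3 \cdot 2 \left(-12\right) \frac{1}{-16}} = \frac{1}{442 - 3 \cdot 2 \left(-12\right) \left(- \frac{1}{16}\right)} = \frac{1}{442 - \frac{9}{2}} = \frac{1}{\frac{875}{2}} = \frac{2}{875}$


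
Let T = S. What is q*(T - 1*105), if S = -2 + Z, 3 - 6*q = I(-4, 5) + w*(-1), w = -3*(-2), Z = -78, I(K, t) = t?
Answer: -370/3 ≈ -123.33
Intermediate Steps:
w = 6
q = 2/3 (q = 1/2 - (5 + 6*(-1))/6 = 1/2 - (5 - 6)/6 = 1/2 - 1/6*(-1) = 1/2 + 1/6 = 2/3 ≈ 0.66667)
S = -80 (S = -2 - 78 = -80)
T = -80
q*(T - 1*105) = 2*(-80 - 1*105)/3 = 2*(-80 - 105)/3 = (2/3)*(-185) = -370/3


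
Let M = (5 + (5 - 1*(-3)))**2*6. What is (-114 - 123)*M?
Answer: -240318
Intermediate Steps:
M = 1014 (M = (5 + (5 + 3))**2*6 = (5 + 8)**2*6 = 13**2*6 = 169*6 = 1014)
(-114 - 123)*M = (-114 - 123)*1014 = -237*1014 = -240318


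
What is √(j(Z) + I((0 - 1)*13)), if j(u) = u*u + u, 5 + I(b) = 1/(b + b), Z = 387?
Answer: 5*√4060082/26 ≈ 387.49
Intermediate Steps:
I(b) = -5 + 1/(2*b) (I(b) = -5 + 1/(b + b) = -5 + 1/(2*b))
j(u) = u + u² (j(u) = u² + u = u + u²)
√(j(Z) + I((0 - 1)*13)) = √(387*(1 + 387) + (-5 + 1/(2*(((0 - 1)*13))))) = √(387*388 + (-5 + 1/(2*((-1*13))))) = √(150156 + (-5 + (½)/(-13))) = √(150156 + (-5 + (½)*(-1/13))) = √(150156 + (-5 - 1/26)) = √(150156 - 131/26) = √(3903925/26) = 5*√4060082/26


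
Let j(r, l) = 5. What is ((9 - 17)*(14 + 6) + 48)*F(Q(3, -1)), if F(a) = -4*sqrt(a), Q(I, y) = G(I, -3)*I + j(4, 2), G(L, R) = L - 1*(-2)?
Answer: 896*sqrt(5) ≈ 2003.5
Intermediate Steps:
G(L, R) = 2 + L (G(L, R) = L + 2 = 2 + L)
Q(I, y) = 5 + I*(2 + I) (Q(I, y) = (2 + I)*I + 5 = I*(2 + I) + 5 = 5 + I*(2 + I))
((9 - 17)*(14 + 6) + 48)*F(Q(3, -1)) = ((9 - 17)*(14 + 6) + 48)*(-4*sqrt(5 + 3*(2 + 3))) = (-8*20 + 48)*(-4*sqrt(5 + 3*5)) = (-160 + 48)*(-4*sqrt(5 + 15)) = -(-448)*sqrt(20) = -(-448)*2*sqrt(5) = -(-896)*sqrt(5) = 896*sqrt(5)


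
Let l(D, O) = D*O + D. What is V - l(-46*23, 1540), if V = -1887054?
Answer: -256676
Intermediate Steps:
l(D, O) = D + D*O
V - l(-46*23, 1540) = -1887054 - (-46*23)*(1 + 1540) = -1887054 - (-1058)*1541 = -1887054 - 1*(-1630378) = -1887054 + 1630378 = -256676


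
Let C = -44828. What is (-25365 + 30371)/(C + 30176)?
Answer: -2503/7326 ≈ -0.34166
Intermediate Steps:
(-25365 + 30371)/(C + 30176) = (-25365 + 30371)/(-44828 + 30176) = 5006/(-14652) = 5006*(-1/14652) = -2503/7326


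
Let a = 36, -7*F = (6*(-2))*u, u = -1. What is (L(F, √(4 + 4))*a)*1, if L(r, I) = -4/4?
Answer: -36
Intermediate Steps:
F = -12/7 (F = -6*(-2)*(-1)/7 = -(-12)*(-1)/7 = -⅐*12 = -12/7 ≈ -1.7143)
L(r, I) = -1 (L(r, I) = -4*¼ = -1)
(L(F, √(4 + 4))*a)*1 = -1*36*1 = -36*1 = -36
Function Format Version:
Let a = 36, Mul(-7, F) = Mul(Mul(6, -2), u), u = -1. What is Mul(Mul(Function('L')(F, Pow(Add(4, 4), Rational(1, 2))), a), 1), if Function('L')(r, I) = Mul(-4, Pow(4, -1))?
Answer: -36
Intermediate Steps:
F = Rational(-12, 7) (F = Mul(Rational(-1, 7), Mul(Mul(6, -2), -1)) = Mul(Rational(-1, 7), Mul(-12, -1)) = Mul(Rational(-1, 7), 12) = Rational(-12, 7) ≈ -1.7143)
Function('L')(r, I) = -1 (Function('L')(r, I) = Mul(-4, Rational(1, 4)) = -1)
Mul(Mul(Function('L')(F, Pow(Add(4, 4), Rational(1, 2))), a), 1) = Mul(Mul(-1, 36), 1) = Mul(-36, 1) = -36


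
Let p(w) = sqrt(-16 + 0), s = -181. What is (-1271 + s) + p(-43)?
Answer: -1452 + 4*I ≈ -1452.0 + 4.0*I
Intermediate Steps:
p(w) = 4*I (p(w) = sqrt(-16) = 4*I)
(-1271 + s) + p(-43) = (-1271 - 181) + 4*I = -1452 + 4*I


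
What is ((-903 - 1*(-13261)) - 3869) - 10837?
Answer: -2348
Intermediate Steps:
((-903 - 1*(-13261)) - 3869) - 10837 = ((-903 + 13261) - 3869) - 10837 = (12358 - 3869) - 10837 = 8489 - 10837 = -2348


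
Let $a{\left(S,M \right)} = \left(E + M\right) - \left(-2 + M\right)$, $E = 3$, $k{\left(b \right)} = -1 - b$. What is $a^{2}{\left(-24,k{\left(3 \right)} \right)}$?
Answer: $25$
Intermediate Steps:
$a{\left(S,M \right)} = 5$ ($a{\left(S,M \right)} = \left(3 + M\right) - \left(-2 + M\right) = 5$)
$a^{2}{\left(-24,k{\left(3 \right)} \right)} = 5^{2} = 25$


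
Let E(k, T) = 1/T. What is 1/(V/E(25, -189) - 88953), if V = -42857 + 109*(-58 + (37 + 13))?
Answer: 1/8175828 ≈ 1.2231e-7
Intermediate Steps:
V = -43729 (V = -42857 + 109*(-58 + 50) = -42857 + 109*(-8) = -42857 - 872 = -43729)
1/(V/E(25, -189) - 88953) = 1/(-43729/(1/(-189)) - 88953) = 1/(-43729/(-1/189) - 88953) = 1/(-43729*(-189) - 88953) = 1/(8264781 - 88953) = 1/8175828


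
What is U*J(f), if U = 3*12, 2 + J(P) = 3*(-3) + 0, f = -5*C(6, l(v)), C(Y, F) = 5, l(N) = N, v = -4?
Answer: -396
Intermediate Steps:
f = -25 (f = -5*5 = -25)
J(P) = -11 (J(P) = -2 + (3*(-3) + 0) = -2 + (-9 + 0) = -2 - 9 = -11)
U = 36
U*J(f) = 36*(-11) = -396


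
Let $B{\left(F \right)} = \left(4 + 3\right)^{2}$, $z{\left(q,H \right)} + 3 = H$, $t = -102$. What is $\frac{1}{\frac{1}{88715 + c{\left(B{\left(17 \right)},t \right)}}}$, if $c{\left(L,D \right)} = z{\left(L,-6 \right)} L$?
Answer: $88274$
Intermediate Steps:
$z{\left(q,H \right)} = -3 + H$
$B{\left(F \right)} = 49$ ($B{\left(F \right)} = 7^{2} = 49$)
$c{\left(L,D \right)} = - 9 L$ ($c{\left(L,D \right)} = \left(-3 - 6\right) L = - 9 L$)
$\frac{1}{\frac{1}{88715 + c{\left(B{\left(17 \right)},t \right)}}} = \frac{1}{\frac{1}{88715 - 441}} = \frac{1}{\frac{1}{88274}} = 88274$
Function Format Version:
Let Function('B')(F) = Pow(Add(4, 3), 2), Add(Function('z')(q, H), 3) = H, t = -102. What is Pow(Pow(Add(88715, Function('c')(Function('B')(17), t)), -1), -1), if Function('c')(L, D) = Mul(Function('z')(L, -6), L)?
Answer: 88274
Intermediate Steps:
Function('z')(q, H) = Add(-3, H)
Function('B')(F) = 49 (Function('B')(F) = Pow(7, 2) = 49)
Function('c')(L, D) = Mul(-9, L) (Function('c')(L, D) = Mul(Add(-3, -6), L) = Mul(-9, L))
Pow(Pow(Add(88715, Function('c')(Function('B')(17), t)), -1), -1) = Pow(Pow(Add(88715, Mul(-9, 49)), -1), -1) = Pow(Pow(Add(88715, -441), -1), -1) = Pow(Pow(88274, -1), -1) = Pow(Rational(1, 88274), -1) = 88274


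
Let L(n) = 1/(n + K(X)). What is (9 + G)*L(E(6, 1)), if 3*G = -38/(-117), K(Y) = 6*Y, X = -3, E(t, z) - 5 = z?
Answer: -3197/4212 ≈ -0.75902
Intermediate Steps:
E(t, z) = 5 + z
L(n) = 1/(-18 + n) (L(n) = 1/(n + 6*(-3)) = 1/(n - 18) = 1/(-18 + n))
G = 38/351 (G = (-38/(-117))/3 = (-38*(-1/117))/3 = (⅓)*(38/117) = 38/351 ≈ 0.10826)
(9 + G)*L(E(6, 1)) = (9 + 38/351)/(-18 + (5 + 1)) = 3197/(351*(-18 + 6)) = (3197/351)/(-12) = (3197/351)*(-1/12) = -3197/4212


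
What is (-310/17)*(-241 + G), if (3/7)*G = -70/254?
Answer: 28540460/6477 ≈ 4406.4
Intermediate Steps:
G = -245/381 (G = 7*(-70/254)/3 = 7*(-70*1/254)/3 = (7/3)*(-35/127) = -245/381 ≈ -0.64304)
(-310/17)*(-241 + G) = (-310/17)*(-241 - 245/381) = -310*1/17*(-92066/381) = -310/17*(-92066/381) = 28540460/6477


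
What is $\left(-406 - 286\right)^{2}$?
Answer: $478864$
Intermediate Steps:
$\left(-406 - 286\right)^{2} = \left(-692\right)^{2} = 478864$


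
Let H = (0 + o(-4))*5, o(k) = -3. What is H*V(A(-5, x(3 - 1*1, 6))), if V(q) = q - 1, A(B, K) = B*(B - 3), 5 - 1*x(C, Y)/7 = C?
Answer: -585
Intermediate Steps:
x(C, Y) = 35 - 7*C
A(B, K) = B*(-3 + B)
V(q) = -1 + q
H = -15 (H = (0 - 3)*5 = -3*5 = -15)
H*V(A(-5, x(3 - 1*1, 6))) = -15*(-1 - 5*(-3 - 5)) = -15*(-1 - 5*(-8)) = -15*(-1 + 40) = -15*39 = -585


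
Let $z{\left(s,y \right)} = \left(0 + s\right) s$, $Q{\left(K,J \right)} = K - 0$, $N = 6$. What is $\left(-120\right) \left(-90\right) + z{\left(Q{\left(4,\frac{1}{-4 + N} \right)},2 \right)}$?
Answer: $10816$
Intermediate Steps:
$Q{\left(K,J \right)} = K$ ($Q{\left(K,J \right)} = K + 0 = K$)
$z{\left(s,y \right)} = s^{2}$ ($z{\left(s,y \right)} = s s = s^{2}$)
$\left(-120\right) \left(-90\right) + z{\left(Q{\left(4,\frac{1}{-4 + N} \right)},2 \right)} = \left(-120\right) \left(-90\right) + 4^{2} = 10800 + 16 = 10816$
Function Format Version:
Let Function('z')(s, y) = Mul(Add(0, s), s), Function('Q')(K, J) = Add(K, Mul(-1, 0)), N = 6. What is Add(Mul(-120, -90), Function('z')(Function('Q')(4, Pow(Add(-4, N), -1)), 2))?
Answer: 10816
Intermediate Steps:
Function('Q')(K, J) = K (Function('Q')(K, J) = Add(K, 0) = K)
Function('z')(s, y) = Pow(s, 2) (Function('z')(s, y) = Mul(s, s) = Pow(s, 2))
Add(Mul(-120, -90), Function('z')(Function('Q')(4, Pow(Add(-4, N), -1)), 2)) = Add(Mul(-120, -90), Pow(4, 2)) = Add(10800, 16) = 10816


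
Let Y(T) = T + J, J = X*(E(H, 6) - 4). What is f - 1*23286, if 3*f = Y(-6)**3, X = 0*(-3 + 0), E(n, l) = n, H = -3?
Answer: -23358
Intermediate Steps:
X = 0 (X = 0*(-3) = 0)
J = 0 (J = 0*(-3 - 4) = 0*(-7) = 0)
Y(T) = T (Y(T) = T + 0 = T)
f = -72 (f = (1/3)*(-6)**3 = (1/3)*(-216) = -72)
f - 1*23286 = -72 - 1*23286 = -72 - 23286 = -23358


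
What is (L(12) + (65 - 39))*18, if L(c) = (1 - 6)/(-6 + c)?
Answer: 453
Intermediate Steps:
L(c) = -5/(-6 + c)
(L(12) + (65 - 39))*18 = (-5/(-6 + 12) + (65 - 39))*18 = (-5/6 + 26)*18 = (151/6)*18 = 453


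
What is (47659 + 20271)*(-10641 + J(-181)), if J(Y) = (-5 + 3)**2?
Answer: -722571410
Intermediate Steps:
J(Y) = 4 (J(Y) = (-2)**2 = 4)
(47659 + 20271)*(-10641 + J(-181)) = (47659 + 20271)*(-10641 + 4) = 67930*(-10637) = -722571410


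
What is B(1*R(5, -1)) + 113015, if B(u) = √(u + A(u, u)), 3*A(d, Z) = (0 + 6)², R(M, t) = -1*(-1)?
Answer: 113015 + √13 ≈ 1.1302e+5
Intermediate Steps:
R(M, t) = 1
A(d, Z) = 12 (A(d, Z) = (0 + 6)²/3 = (⅓)*6² = (⅓)*36 = 12)
B(u) = √(12 + u) (B(u) = √(u + 12) = √(12 + u))
B(1*R(5, -1)) + 113015 = √(12 + 1*1) + 113015 = √(12 + 1) + 113015 = √13 + 113015 = 113015 + √13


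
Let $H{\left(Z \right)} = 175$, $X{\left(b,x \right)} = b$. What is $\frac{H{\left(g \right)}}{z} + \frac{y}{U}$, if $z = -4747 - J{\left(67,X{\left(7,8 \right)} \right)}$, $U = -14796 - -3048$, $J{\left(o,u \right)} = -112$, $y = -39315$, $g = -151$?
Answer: $\frac{12011275}{3630132} \approx 3.3088$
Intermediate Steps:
$U = -11748$ ($U = -14796 + 3048 = -11748$)
$z = -4635$ ($z = -4747 - -112 = -4747 + 112 = -4635$)
$\frac{H{\left(g \right)}}{z} + \frac{y}{U} = \frac{175}{-4635} - \frac{39315}{-11748} = 175 \left(- \frac{1}{4635}\right) - - \frac{13105}{3916} = - \frac{35}{927} + \frac{13105}{3916} = \frac{12011275}{3630132}$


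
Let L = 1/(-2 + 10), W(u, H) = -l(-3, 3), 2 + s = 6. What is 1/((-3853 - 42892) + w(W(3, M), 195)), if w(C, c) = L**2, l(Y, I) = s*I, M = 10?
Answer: -64/2991679 ≈ -2.1393e-5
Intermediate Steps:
s = 4 (s = -2 + 6 = 4)
l(Y, I) = 4*I
W(u, H) = -12 (W(u, H) = -4*3 = -1*12 = -12)
L = 1/8 ≈ 0.12500
w(C, c) = 1/64 (w(C, c) = (1/8)**2 = 1/64)
1/((-3853 - 42892) + w(W(3, M), 195)) = 1/((-3853 - 42892) + 1/64) = 1/(-46745 + 1/64) = 1/(-2991679/64) = -64/2991679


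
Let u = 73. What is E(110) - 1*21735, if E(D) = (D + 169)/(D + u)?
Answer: -1325742/61 ≈ -21733.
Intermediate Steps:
E(D) = (169 + D)/(73 + D) (E(D) = (D + 169)/(D + 73) = (169 + D)/(73 + D))
E(110) - 1*21735 = (169 + 110)/(73 + 110) - 1*21735 = 279/183 - 21735 = (1/183)*279 - 21735 = 93/61 - 21735 = -1325742/61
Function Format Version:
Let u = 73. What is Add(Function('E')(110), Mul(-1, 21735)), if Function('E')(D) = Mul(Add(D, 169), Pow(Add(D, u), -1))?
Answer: Rational(-1325742, 61) ≈ -21733.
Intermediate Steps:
Function('E')(D) = Mul(Pow(Add(73, D), -1), Add(169, D)) (Function('E')(D) = Mul(Add(D, 169), Pow(Add(D, 73), -1)) = Mul(Add(169, D), Pow(Add(73, D), -1)) = Mul(Pow(Add(73, D), -1), Add(169, D)))
Add(Function('E')(110), Mul(-1, 21735)) = Add(Mul(Pow(Add(73, 110), -1), Add(169, 110)), Mul(-1, 21735)) = Add(Mul(Pow(183, -1), 279), -21735) = Add(Mul(Rational(1, 183), 279), -21735) = Add(Rational(93, 61), -21735) = Rational(-1325742, 61)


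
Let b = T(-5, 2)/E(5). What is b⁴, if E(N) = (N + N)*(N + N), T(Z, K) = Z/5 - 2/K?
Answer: 1/6250000 ≈ 1.6000e-7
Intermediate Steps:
T(Z, K) = -2/K + Z/5 (T(Z, K) = Z*(⅕) - 2/K = Z/5 - 2/K = -2/K + Z/5)
E(N) = 4*N² (E(N) = (2*N)*(2*N) = 4*N²)
b = -1/50 (b = (-2/2 + (⅕)*(-5))/((4*5²)) = (-2*½ - 1)/((4*25)) = (-1 - 1)/100 = -2*1/100 = -1/50 ≈ -0.020000)
b⁴ = (-1/50)⁴ = 1/6250000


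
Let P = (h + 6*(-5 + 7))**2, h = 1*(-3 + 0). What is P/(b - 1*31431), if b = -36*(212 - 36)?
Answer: -27/12589 ≈ -0.0021447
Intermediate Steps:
h = -3 (h = 1*(-3) = -3)
b = -6336 (b = -36*176 = -6336)
P = 81 (P = (-3 + 6*(-5 + 7))**2 = (-3 + 6*2)**2 = (-3 + 12)**2 = 9**2 = 81)
P/(b - 1*31431) = 81/(-6336 - 1*31431) = 81/(-6336 - 31431) = 81/(-37767) = 81*(-1/37767) = -27/12589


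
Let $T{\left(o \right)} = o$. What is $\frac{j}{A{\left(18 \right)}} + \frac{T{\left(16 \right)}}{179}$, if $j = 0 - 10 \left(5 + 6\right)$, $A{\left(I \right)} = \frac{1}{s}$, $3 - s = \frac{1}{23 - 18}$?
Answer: $- \frac{55116}{179} \approx -307.91$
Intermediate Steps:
$s = \frac{14}{5}$ ($s = 3 - \frac{1}{23 - 18} = 3 - \frac{1}{5} = \frac{14}{5} \approx 2.8$)
$A{\left(I \right)} = \frac{5}{14}$ ($A{\left(I \right)} = \frac{1}{\frac{14}{5}} = \frac{5}{14}$)
$j = -110$ ($j = 0 - 110 = -110$)
$\frac{j}{A{\left(18 \right)}} + \frac{T{\left(16 \right)}}{179} = - \frac{110}{\frac{5}{14}} + \frac{16}{179} = \left(-110\right) \frac{14}{5} + 16 \cdot \frac{1}{179} = -308 + \frac{16}{179} = - \frac{55116}{179}$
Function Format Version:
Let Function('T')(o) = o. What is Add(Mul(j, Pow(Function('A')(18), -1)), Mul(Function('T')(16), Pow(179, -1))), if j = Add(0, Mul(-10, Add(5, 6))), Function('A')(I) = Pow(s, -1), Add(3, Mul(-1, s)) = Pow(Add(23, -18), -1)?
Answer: Rational(-55116, 179) ≈ -307.91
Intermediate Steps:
s = Rational(14, 5) (s = Add(3, Mul(-1, Pow(Add(23, -18), -1))) = Add(3, Mul(-1, Pow(5, -1))) = Add(3, Mul(-1, Rational(1, 5))) = Add(3, Rational(-1, 5)) = Rational(14, 5) ≈ 2.8000)
Function('A')(I) = Rational(5, 14) (Function('A')(I) = Pow(Rational(14, 5), -1) = Rational(5, 14))
j = -110 (j = Add(0, Mul(-10, 11)) = Add(0, -110) = -110)
Add(Mul(j, Pow(Function('A')(18), -1)), Mul(Function('T')(16), Pow(179, -1))) = Add(Mul(-110, Pow(Rational(5, 14), -1)), Mul(16, Pow(179, -1))) = Add(Mul(-110, Rational(14, 5)), Mul(16, Rational(1, 179))) = Add(-308, Rational(16, 179)) = Rational(-55116, 179)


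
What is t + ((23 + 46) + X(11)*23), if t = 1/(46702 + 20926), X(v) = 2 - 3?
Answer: 3110889/67628 ≈ 46.000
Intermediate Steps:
X(v) = -1
t = 1/67628 ≈ 1.4787e-5
t + ((23 + 46) + X(11)*23) = 1/67628 + ((23 + 46) - 1*23) = 1/67628 + (69 - 23) = 1/67628 + 46 = 3110889/67628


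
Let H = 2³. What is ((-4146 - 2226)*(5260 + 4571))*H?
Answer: -501145056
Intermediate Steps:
H = 8
((-4146 - 2226)*(5260 + 4571))*H = ((-4146 - 2226)*(5260 + 4571))*8 = -6372*9831*8 = -62643132*8 = -501145056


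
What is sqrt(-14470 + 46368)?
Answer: sqrt(31898) ≈ 178.60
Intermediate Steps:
sqrt(-14470 + 46368) = sqrt(31898)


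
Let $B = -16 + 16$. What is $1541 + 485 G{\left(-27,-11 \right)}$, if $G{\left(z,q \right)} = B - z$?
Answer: $14636$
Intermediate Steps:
$B = 0$
$G{\left(z,q \right)} = - z$ ($G{\left(z,q \right)} = 0 - z = - z$)
$1541 + 485 G{\left(-27,-11 \right)} = 1541 + 485 \left(\left(-1\right) \left(-27\right)\right) = 1541 + 485 \cdot 27 = 1541 + 13095 = 14636$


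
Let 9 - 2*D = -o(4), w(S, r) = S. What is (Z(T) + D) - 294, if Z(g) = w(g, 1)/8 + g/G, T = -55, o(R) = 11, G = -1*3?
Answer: -6541/24 ≈ -272.54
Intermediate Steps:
G = -3
Z(g) = -5*g/24 (Z(g) = g/8 + g/(-3) = g*(⅛) + g*(-⅓) = g/8 - g/3 = -5*g/24)
D = 10 (D = 9/2 - (-1)*11/2 = 9/2 - ½*(-11) = 9/2 + 11/2 = 10)
(Z(T) + D) - 294 = (-5/24*(-55) + 10) - 294 = (275/24 + 10) - 294 = 515/24 - 294 = -6541/24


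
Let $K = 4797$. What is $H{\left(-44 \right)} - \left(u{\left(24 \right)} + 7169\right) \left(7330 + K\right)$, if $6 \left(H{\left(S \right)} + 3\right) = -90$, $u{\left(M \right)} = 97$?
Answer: $-88114800$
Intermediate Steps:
$H{\left(S \right)} = -18$ ($H{\left(S \right)} = -3 + \frac{1}{6} \left(-90\right) = -3 - 15 = -18$)
$H{\left(-44 \right)} - \left(u{\left(24 \right)} + 7169\right) \left(7330 + K\right) = -18 - \left(97 + 7169\right) \left(7330 + 4797\right) = -18 - 7266 \cdot 12127 = -18 - 88114782 = -88114800$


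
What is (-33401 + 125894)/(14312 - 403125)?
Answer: -92493/388813 ≈ -0.23789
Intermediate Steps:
(-33401 + 125894)/(14312 - 403125) = 92493/(-388813) = 92493*(-1/388813) = -92493/388813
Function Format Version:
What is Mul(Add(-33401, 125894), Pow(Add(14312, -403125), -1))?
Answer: Rational(-92493, 388813) ≈ -0.23789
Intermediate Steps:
Mul(Add(-33401, 125894), Pow(Add(14312, -403125), -1)) = Mul(92493, Pow(-388813, -1)) = Mul(92493, Rational(-1, 388813)) = Rational(-92493, 388813)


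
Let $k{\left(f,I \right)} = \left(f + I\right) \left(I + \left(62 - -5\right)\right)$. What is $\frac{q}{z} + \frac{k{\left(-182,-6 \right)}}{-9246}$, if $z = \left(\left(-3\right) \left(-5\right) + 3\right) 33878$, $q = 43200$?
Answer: $\frac{102675826}{78308997} \approx 1.3112$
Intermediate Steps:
$k{\left(f,I \right)} = \left(67 + I\right) \left(I + f\right)$ ($k{\left(f,I \right)} = \left(I + f\right) \left(I + \left(62 + 5\right)\right) = \left(I + f\right) \left(I + 67\right) = \left(I + f\right) \left(67 + I\right) = \left(67 + I\right) \left(I + f\right)$)
$z = 609804$ ($z = \left(15 + 3\right) 33878 = 18 \cdot 33878 = 609804$)
$\frac{q}{z} + \frac{k{\left(-182,-6 \right)}}{-9246} = \frac{43200}{609804} + \frac{\left(-6\right)^{2} + 67 \left(-6\right) + 67 \left(-182\right) - -1092}{-9246} = 43200 \cdot \frac{1}{609804} + \left(36 - 402 - 12194 + 1092\right) \left(- \frac{1}{9246}\right) = \frac{1200}{16939} - - \frac{5734}{4623} = \frac{1200}{16939} + \frac{5734}{4623} = \frac{102675826}{78308997}$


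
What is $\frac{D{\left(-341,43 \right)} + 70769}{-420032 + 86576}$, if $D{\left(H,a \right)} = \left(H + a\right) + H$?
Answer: $- \frac{35065}{166728} \approx -0.21031$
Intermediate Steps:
$D{\left(H,a \right)} = a + 2 H$
$\frac{D{\left(-341,43 \right)} + 70769}{-420032 + 86576} = \frac{\left(43 + 2 \left(-341\right)\right) + 70769}{-420032 + 86576} = \frac{\left(43 - 682\right) + 70769}{-333456} = \left(-639 + 70769\right) \left(- \frac{1}{333456}\right) = 70130 \left(- \frac{1}{333456}\right) = - \frac{35065}{166728}$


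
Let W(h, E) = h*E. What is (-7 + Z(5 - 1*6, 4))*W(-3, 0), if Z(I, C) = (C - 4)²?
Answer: 0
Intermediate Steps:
W(h, E) = E*h
Z(I, C) = (-4 + C)²
(-7 + Z(5 - 1*6, 4))*W(-3, 0) = (-7 + (-4 + 4)²)*(0*(-3)) = (-7 + 0²)*0 = (-7 + 0)*0 = -7*0 = 0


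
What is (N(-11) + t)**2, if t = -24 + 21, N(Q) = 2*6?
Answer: 81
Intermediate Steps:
N(Q) = 12
t = -3
(N(-11) + t)**2 = (12 - 3)**2 = 9**2 = 81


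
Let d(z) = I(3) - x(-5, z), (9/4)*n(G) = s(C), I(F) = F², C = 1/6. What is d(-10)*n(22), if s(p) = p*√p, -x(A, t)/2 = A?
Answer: -√6/81 ≈ -0.030241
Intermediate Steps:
x(A, t) = -2*A
C = ⅙ ≈ 0.16667
s(p) = p^(3/2)
n(G) = √6/81 (n(G) = 4*(⅙)^(3/2)/9 = 4*(√6/36)/9 = √6/81)
d(z) = -1 (d(z) = 3² - (-2)*(-5) = 9 - 1*10 = 9 - 10 = -1)
d(-10)*n(22) = -√6/81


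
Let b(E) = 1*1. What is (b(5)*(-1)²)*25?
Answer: 25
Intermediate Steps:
b(E) = 1
(b(5)*(-1)²)*25 = (1*(-1)²)*25 = (1*1)*25 = 1*25 = 25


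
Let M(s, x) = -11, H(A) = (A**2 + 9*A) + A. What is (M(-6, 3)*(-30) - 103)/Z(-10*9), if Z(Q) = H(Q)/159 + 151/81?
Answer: 974511/202403 ≈ 4.8147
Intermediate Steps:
H(A) = A**2 + 10*A
Z(Q) = 151/81 + Q*(10 + Q)/159 (Z(Q) = (Q*(10 + Q))/159 + 151/81 = (Q*(10 + Q))*(1/159) + 151*(1/81) = Q*(10 + Q)/159 + 151/81 = 151/81 + Q*(10 + Q)/159)
(M(-6, 3)*(-30) - 103)/Z(-10*9) = (-11*(-30) - 103)/(151/81 + (-10*9)*(10 - 10*9)/159) = (330 - 103)/(151/81 + (1/159)*(-90)*(10 - 90)) = 227/(151/81 + (1/159)*(-90)*(-80)) = 227/(151/81 + 2400/53) = 227/(202403/4293) = 227*(4293/202403) = 974511/202403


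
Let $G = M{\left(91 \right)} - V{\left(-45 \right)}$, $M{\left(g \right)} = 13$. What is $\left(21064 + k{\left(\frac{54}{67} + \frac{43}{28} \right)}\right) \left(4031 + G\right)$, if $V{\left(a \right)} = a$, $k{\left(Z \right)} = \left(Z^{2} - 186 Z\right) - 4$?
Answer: $\frac{296879723467329}{3519376} \approx 8.4356 \cdot 10^{7}$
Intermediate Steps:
$k{\left(Z \right)} = -4 + Z^{2} - 186 Z$
$G = 58$ ($G = 13 - -45 = 13 + 45 = 58$)
$\left(21064 + k{\left(\frac{54}{67} + \frac{43}{28} \right)}\right) \left(4031 + G\right) = \left(21064 - \left(4 - \left(\frac{54}{67} + \frac{43}{28}\right)^{2} + 186 \left(\frac{54}{67} + \frac{43}{28}\right)\right)\right) \left(4031 + 58\right) = \left(21064 - \left(4 - \left(54 \cdot \frac{1}{67} + 43 \cdot \frac{1}{28}\right)^{2} + 186 \left(54 \cdot \frac{1}{67} + 43 \cdot \frac{1}{28}\right)\right)\right) 4089 = \left(21064 - \left(4 - \left(\frac{54}{67} + \frac{43}{28}\right)^{2} + 186 \left(\frac{54}{67} + \frac{43}{28}\right)\right)\right) 4089 = \left(21064 - \left(\frac{412301}{938} - \frac{19298449}{3519376}\right)\right) 4089 = \left(21064 - \frac{1527654903}{3519376}\right) 4089 = \frac{72604481161}{3519376} \cdot 4089 = \frac{296879723467329}{3519376}$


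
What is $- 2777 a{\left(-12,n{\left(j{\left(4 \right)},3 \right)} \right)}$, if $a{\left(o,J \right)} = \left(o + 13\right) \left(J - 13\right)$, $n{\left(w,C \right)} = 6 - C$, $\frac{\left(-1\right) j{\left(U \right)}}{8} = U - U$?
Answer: $27770$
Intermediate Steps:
$j{\left(U \right)} = 0$ ($j{\left(U \right)} = - 8 \left(U - U\right) = \left(-8\right) 0 = 0$)
$a{\left(o,J \right)} = \left(-13 + J\right) \left(13 + o\right)$ ($a{\left(o,J \right)} = \left(13 + o\right) \left(-13 + J\right) = \left(-13 + J\right) \left(13 + o\right)$)
$- 2777 a{\left(-12,n{\left(j{\left(4 \right)},3 \right)} \right)} = - 2777 \left(-169 - -156 + 13 \left(6 - 3\right) + \left(6 - 3\right) \left(-12\right)\right) = - 2777 \left(-169 + 156 + 13 \left(6 - 3\right) + \left(6 - 3\right) \left(-12\right)\right) = - 2777 \left(-169 + 156 + 13 \cdot 3 + 3 \left(-12\right)\right) = - 2777 \left(-169 + 156 + 39 - 36\right) = \left(-2777\right) \left(-10\right) = 27770$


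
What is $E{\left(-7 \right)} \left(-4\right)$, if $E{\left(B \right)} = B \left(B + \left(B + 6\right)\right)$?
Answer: $-224$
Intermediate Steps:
$E{\left(B \right)} = B \left(6 + 2 B\right)$ ($E{\left(B \right)} = B \left(B + \left(6 + B\right)\right) = B \left(6 + 2 B\right)$)
$E{\left(-7 \right)} \left(-4\right) = 2 \left(-7\right) \left(3 - 7\right) \left(-4\right) = 2 \left(-7\right) \left(-4\right) \left(-4\right) = 56 \left(-4\right) = -224$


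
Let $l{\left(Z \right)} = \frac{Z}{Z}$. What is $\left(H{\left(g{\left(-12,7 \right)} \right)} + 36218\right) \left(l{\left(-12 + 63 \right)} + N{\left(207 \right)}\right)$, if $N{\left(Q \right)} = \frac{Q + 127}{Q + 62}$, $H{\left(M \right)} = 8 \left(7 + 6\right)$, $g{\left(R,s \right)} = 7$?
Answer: $\frac{21902166}{269} \approx 81421.0$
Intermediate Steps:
$l{\left(Z \right)} = 1$
$H{\left(M \right)} = 104$ ($H{\left(M \right)} = 8 \cdot 13 = 104$)
$N{\left(Q \right)} = \frac{127 + Q}{62 + Q}$
$\left(H{\left(g{\left(-12,7 \right)} \right)} + 36218\right) \left(l{\left(-12 + 63 \right)} + N{\left(207 \right)}\right) = \left(104 + 36218\right) \left(1 + \frac{127 + 207}{62 + 207}\right) = 36322 \left(1 + \frac{1}{269} \cdot 334\right) = 36322 \left(1 + \frac{334}{269}\right) = 36322 \cdot \frac{603}{269} = \frac{21902166}{269}$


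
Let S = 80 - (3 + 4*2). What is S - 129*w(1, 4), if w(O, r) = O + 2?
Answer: -318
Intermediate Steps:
w(O, r) = 2 + O
S = 69 (S = 80 - (3 + 8) = 80 - 1*11 = 80 - 11 = 69)
S - 129*w(1, 4) = 69 - 129*(2 + 1) = 69 - 129*3 = 69 - 387 = -318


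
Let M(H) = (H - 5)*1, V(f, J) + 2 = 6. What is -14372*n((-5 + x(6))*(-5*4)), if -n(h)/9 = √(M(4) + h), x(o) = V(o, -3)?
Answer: 129348*√19 ≈ 5.6382e+5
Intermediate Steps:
V(f, J) = 4 (V(f, J) = -2 + 6 = 4)
x(o) = 4
M(H) = -5 + H (M(H) = (-5 + H)*1 = -5 + H)
n(h) = -9*√(-1 + h) (n(h) = -9*√((-5 + 4) + h) = -9*√(-1 + h))
-14372*n((-5 + x(6))*(-5*4)) = -(-129348)*√(-1 + (-5 + 4)*(-5*4)) = -(-129348)*√(-1 - 1*(-20)) = -(-129348)*√(-1 + 20) = -(-129348)*√19 = 129348*√19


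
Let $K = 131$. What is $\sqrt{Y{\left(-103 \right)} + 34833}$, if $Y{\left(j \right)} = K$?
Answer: $2 \sqrt{8741} \approx 186.99$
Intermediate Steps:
$Y{\left(j \right)} = 131$
$\sqrt{Y{\left(-103 \right)} + 34833} = \sqrt{131 + 34833} = \sqrt{34964} = 2 \sqrt{8741}$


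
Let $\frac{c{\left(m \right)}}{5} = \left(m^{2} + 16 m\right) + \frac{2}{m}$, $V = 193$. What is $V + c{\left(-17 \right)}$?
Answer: $\frac{4716}{17} \approx 277.41$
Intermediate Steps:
$c{\left(m \right)} = 5 m^{2} + \frac{10}{m} + 80 m$ ($c{\left(m \right)} = 5 \left(\left(m^{2} + 16 m\right) + \frac{2}{m}\right) = 5 \left(m^{2} + \frac{2}{m} + 16 m\right) = 5 m^{2} + \frac{10}{m} + 80 m$)
$V + c{\left(-17 \right)} = 193 + \frac{5 \left(2 + \left(-17\right)^{2} \left(16 - 17\right)\right)}{-17} = 193 + 5 \left(- \frac{1}{17}\right) \left(2 + 289 \left(-1\right)\right) = 193 + 5 \left(- \frac{1}{17}\right) \left(2 - 289\right) = 193 + 5 \left(- \frac{1}{17}\right) \left(-287\right) = 193 + \frac{1435}{17} = \frac{4716}{17}$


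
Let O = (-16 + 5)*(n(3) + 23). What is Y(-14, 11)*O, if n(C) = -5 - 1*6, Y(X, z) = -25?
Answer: 3300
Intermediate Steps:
n(C) = -11 (n(C) = -5 - 6 = -11)
O = -132 (O = (-16 + 5)*(-11 + 23) = -11*12 = -132)
Y(-14, 11)*O = -25*(-132) = 3300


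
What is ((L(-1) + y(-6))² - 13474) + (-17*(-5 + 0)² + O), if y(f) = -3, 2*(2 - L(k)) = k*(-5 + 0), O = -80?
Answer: -55867/4 ≈ -13967.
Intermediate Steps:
L(k) = 2 + 5*k/2 (L(k) = 2 - k*(-5 + 0)/2 = 2 - k*(-5)/2 = 2 - (-5)*k/2 = 2 + 5*k/2)
((L(-1) + y(-6))² - 13474) + (-17*(-5 + 0)² + O) = (((2 + (5/2)*(-1)) - 3)² - 13474) + (-17*(-5 + 0)² - 80) = (((2 - 5/2) - 3)² - 13474) + (-17*(-5)² - 80) = ((-½ - 3)² - 13474) + (-17*25 - 80) = ((-7/2)² - 13474) + (-425 - 80) = (49/4 - 13474) - 505 = -53847/4 - 505 = -55867/4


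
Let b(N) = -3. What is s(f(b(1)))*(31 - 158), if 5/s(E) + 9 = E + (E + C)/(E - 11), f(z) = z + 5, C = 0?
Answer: 1143/13 ≈ 87.923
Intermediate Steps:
f(z) = 5 + z
s(E) = 5/(-9 + E + E/(-11 + E)) (s(E) = 5/(-9 + (E + (E + 0)/(E - 11))) = 5/(-9 + (E + E/(-11 + E))) = 5/(-9 + E + E/(-11 + E)))
s(f(b(1)))*(31 - 158) = (5*(-11 + (5 - 3))/(99 + (5 - 3)² - 19*(5 - 3)))*(31 - 158) = (5*(-11 + 2)/(99 + 2² - 19*2))*(-127) = (5*(-9)/(99 + 4 - 38))*(-127) = (5*(-9)/65)*(-127) = (5*(1/65)*(-9))*(-127) = -9/13*(-127) = 1143/13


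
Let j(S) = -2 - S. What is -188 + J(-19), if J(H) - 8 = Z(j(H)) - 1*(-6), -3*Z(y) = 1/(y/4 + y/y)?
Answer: -10966/63 ≈ -174.06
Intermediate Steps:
Z(y) = -1/(3*(1 + y/4)) (Z(y) = -1/(3*(y/4 + y/y)) = -1/(3*(y*(1/4) + 1)) = -1/(3*(y/4 + 1)) = -1/(3*(1 + y/4)))
J(H) = 14 - 4/(6 - 3*H) (J(H) = 8 + (-4/(12 + 3*(-2 - H)) - 1*(-6)) = 8 + (-4/(12 + (-6 - 3*H)) + 6) = 8 + (-4/(6 - 3*H) + 6) = 8 + (6 - 4/(6 - 3*H)) = 14 - 4/(6 - 3*H))
-188 + J(-19) = -188 + 2*(-40 + 21*(-19))/(3*(-2 - 19)) = -188 + (2/3)*(-40 - 399)/(-21) = -188 + (2/3)*(-1/21)*(-439) = -188 + 878/63 = -10966/63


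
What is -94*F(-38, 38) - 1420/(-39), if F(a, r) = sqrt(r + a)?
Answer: 1420/39 ≈ 36.410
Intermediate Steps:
F(a, r) = sqrt(a + r)
-94*F(-38, 38) - 1420/(-39) = -94*sqrt(-38 + 38) - 1420/(-39) = -94*sqrt(0) - 1420*(-1)/39 = -94*0 - 1*(-1420/39) = 0 + 1420/39 = 1420/39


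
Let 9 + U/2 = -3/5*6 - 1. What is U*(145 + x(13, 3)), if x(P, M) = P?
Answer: -21488/5 ≈ -4297.6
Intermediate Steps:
U = -136/5 (U = -18 + 2*(-3/5*6 - 1) = -18 + 2*(-3*⅕*6 - 1) = -18 + 2*(-⅗*6 - 1) = -18 + 2*(-18/5 - 1) = -18 + 2*(-23/5) = -18 - 46/5 = -136/5 ≈ -27.200)
U*(145 + x(13, 3)) = -136*(145 + 13)/5 = -136/5*158 = -21488/5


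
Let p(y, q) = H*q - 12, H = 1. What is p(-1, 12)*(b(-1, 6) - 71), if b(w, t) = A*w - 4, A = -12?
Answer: 0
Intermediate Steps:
b(w, t) = -4 - 12*w (b(w, t) = -12*w - 4 = -4 - 12*w)
p(y, q) = -12 + q (p(y, q) = 1*q - 12 = q - 12 = -12 + q)
p(-1, 12)*(b(-1, 6) - 71) = (-12 + 12)*((-4 - 12*(-1)) - 71) = 0*((-4 + 12) - 71) = 0*(8 - 71) = 0*(-63) = 0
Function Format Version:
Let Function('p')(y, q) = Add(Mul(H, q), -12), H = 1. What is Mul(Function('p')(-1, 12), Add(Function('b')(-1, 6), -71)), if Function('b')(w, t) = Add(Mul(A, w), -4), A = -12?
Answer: 0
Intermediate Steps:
Function('b')(w, t) = Add(-4, Mul(-12, w)) (Function('b')(w, t) = Add(Mul(-12, w), -4) = Add(-4, Mul(-12, w)))
Function('p')(y, q) = Add(-12, q) (Function('p')(y, q) = Add(Mul(1, q), -12) = Add(q, -12) = Add(-12, q))
Mul(Function('p')(-1, 12), Add(Function('b')(-1, 6), -71)) = Mul(Add(-12, 12), Add(Add(-4, Mul(-12, -1)), -71)) = Mul(0, Add(Add(-4, 12), -71)) = Mul(0, Add(8, -71)) = Mul(0, -63) = 0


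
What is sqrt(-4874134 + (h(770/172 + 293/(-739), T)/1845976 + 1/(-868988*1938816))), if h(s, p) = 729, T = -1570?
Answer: I*sqrt(2426468261965046123193556461383002)/22312003801824 ≈ 2207.7*I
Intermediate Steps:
sqrt(-4874134 + (h(770/172 + 293/(-739), T)/1845976 + 1/(-868988*1938816))) = sqrt(-4874134 + (729/1845976 + 1/(-868988*1938816))) = sqrt(-4874134 + (729*(1/1845976) - 1/868988*1/1938816)) = sqrt(-4874134 + (729/1845976 - 1/1684807838208)) = sqrt(-4874134 + 13957101275087/35342214022089216) = sqrt(-172262686986384697463857/35342214022089216) = I*sqrt(2426468261965046123193556461383002)/22312003801824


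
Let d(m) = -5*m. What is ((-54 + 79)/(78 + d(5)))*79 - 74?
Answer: -1947/53 ≈ -36.736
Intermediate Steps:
((-54 + 79)/(78 + d(5)))*79 - 74 = ((-54 + 79)/(78 - 5*5))*79 - 74 = (25/(78 - 25))*79 - 74 = (25/53)*79 - 74 = 1975/53 - 74 = -1947/53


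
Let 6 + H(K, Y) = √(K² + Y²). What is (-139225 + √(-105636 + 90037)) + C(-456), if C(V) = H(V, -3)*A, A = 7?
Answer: -139267 + 21*√23105 + I*√15599 ≈ -1.3608e+5 + 124.9*I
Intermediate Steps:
H(K, Y) = -6 + √(K² + Y²)
C(V) = -42 + 7*√(9 + V²) (C(V) = (-6 + √(V² + (-3)²))*7 = (-6 + √(V² + 9))*7 = (-6 + √(9 + V²))*7 = -42 + 7*√(9 + V²))
(-139225 + √(-105636 + 90037)) + C(-456) = (-139225 + √(-105636 + 90037)) + (-42 + 7*√(9 + (-456)²)) = (-139225 + √(-15599)) + (-42 + 7*√(9 + 207936)) = (-139225 + I*√15599) + (-42 + 7*√207945) = (-139225 + I*√15599) + (-42 + 7*(3*√23105)) = (-139225 + I*√15599) + (-42 + 21*√23105) = -139267 + 21*√23105 + I*√15599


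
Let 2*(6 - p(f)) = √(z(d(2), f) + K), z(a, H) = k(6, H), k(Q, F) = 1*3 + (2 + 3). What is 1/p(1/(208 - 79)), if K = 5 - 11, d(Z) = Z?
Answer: 12/71 + √2/71 ≈ 0.18893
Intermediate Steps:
k(Q, F) = 8 (k(Q, F) = 3 + 5 = 8)
z(a, H) = 8
K = -6
p(f) = 6 - √2/2 (p(f) = 6 - √(8 - 6)/2 = 6 - √2/2)
1/p(1/(208 - 79)) = 1/(6 - √2/2)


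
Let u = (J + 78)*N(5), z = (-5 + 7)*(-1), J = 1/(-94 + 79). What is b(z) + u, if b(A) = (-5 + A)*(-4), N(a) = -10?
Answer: -2254/3 ≈ -751.33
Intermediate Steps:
J = -1/15 (J = 1/(-15) = -1/15 ≈ -0.066667)
z = -2 (z = 2*(-1) = -2)
b(A) = 20 - 4*A
u = -2338/3 (u = (-1/15 + 78)*(-10) = (1169/15)*(-10) = -2338/3 ≈ -779.33)
b(z) + u = (20 - 4*(-2)) - 2338/3 = (20 + 8) - 2338/3 = 28 - 2338/3 = -2254/3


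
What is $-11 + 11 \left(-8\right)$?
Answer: $-99$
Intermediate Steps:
$-11 + 11 \left(-8\right) = -11 - 88 = -99$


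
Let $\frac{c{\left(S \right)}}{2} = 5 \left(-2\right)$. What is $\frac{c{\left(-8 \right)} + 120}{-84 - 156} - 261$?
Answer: $- \frac{3137}{12} \approx -261.42$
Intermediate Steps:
$c{\left(S \right)} = -20$ ($c{\left(S \right)} = 2 \cdot 5 \left(-2\right) = 2 \left(-10\right) = -20$)
$\frac{c{\left(-8 \right)} + 120}{-84 - 156} - 261 = \frac{-20 + 120}{-84 - 156} - 261 = \frac{100}{-240} - 261 = 100 \left(- \frac{1}{240}\right) - 261 = - \frac{5}{12} - 261 = - \frac{3137}{12}$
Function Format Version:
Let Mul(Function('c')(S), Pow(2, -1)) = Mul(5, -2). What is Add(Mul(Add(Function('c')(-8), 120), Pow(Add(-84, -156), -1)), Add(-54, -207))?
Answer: Rational(-3137, 12) ≈ -261.42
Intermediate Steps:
Function('c')(S) = -20 (Function('c')(S) = Mul(2, Mul(5, -2)) = Mul(2, -10) = -20)
Add(Mul(Add(Function('c')(-8), 120), Pow(Add(-84, -156), -1)), Add(-54, -207)) = Add(Mul(Add(-20, 120), Pow(Add(-84, -156), -1)), Add(-54, -207)) = Add(Mul(100, Pow(-240, -1)), -261) = Add(Mul(100, Rational(-1, 240)), -261) = Add(Rational(-5, 12), -261) = Rational(-3137, 12)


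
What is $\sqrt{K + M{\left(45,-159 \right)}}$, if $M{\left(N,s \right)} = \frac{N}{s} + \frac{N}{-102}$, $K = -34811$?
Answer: $\frac{i \sqrt{113040770054}}{1802} \approx 186.58 i$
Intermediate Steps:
$M{\left(N,s \right)} = - \frac{N}{102} + \frac{N}{s}$ ($M{\left(N,s \right)} = \frac{N}{s} + N \left(- \frac{1}{102}\right) = \frac{N}{s} - \frac{N}{102} = - \frac{N}{102} + \frac{N}{s}$)
$\sqrt{K + M{\left(45,-159 \right)}} = \sqrt{-34811 + \left(\left(- \frac{1}{102}\right) 45 + \frac{45}{-159}\right)} = \sqrt{-34811 + \left(- \frac{15}{34} + 45 \left(- \frac{1}{159}\right)\right)} = \sqrt{-34811 - \frac{1305}{1802}} = \sqrt{- \frac{62730727}{1802}} = \frac{i \sqrt{113040770054}}{1802}$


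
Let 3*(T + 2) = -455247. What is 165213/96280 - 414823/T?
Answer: 2241737807/503813320 ≈ 4.4495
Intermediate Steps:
T = -151751 (T = -2 + (⅓)*(-455247) = -2 - 151749 = -151751)
165213/96280 - 414823/T = 165213/96280 - 414823/(-151751) = 165213*(1/96280) - 414823*(-1/151751) = 5697/3320 + 414823/151751 = 2241737807/503813320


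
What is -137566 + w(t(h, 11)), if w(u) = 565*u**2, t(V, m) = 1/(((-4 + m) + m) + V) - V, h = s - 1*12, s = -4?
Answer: 65021/4 ≈ 16255.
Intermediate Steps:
h = -16 (h = -4 - 1*12 = -4 - 12 = -16)
t(V, m) = 1/(-4 + V + 2*m) - V (t(V, m) = 1/((-4 + 2*m) + V) - V = 1/(-4 + V + 2*m) - V)
-137566 + w(t(h, 11)) = -137566 + 565*((1 - 1*(-16)**2 + 4*(-16) - 2*(-16)*11)/(-4 - 16 + 2*11))**2 = -137566 + 565*((1 - 1*256 - 64 + 352)/(-4 - 16 + 22))**2 = -137566 + 565*((1 - 256 - 64 + 352)/2)**2 = -137566 + 565*((1/2)*33)**2 = -137566 + 565*(33/2)**2 = -137566 + 565*(1089/4) = -137566 + 615285/4 = 65021/4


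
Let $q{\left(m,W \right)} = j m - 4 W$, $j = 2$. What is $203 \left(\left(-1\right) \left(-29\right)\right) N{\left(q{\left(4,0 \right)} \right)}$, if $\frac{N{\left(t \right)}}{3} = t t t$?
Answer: $9042432$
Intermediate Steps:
$q{\left(m,W \right)} = - 4 W + 2 m$ ($q{\left(m,W \right)} = 2 m - 4 W = - 4 W + 2 m$)
$N{\left(t \right)} = 3 t^{3}$ ($N{\left(t \right)} = 3 t t t = 3 t^{2} t = 3 t^{3}$)
$203 \left(\left(-1\right) \left(-29\right)\right) N{\left(q{\left(4,0 \right)} \right)} = 203 \left(\left(-1\right) \left(-29\right)\right) 3 \left(\left(-4\right) 0 + 2 \cdot 4\right)^{3} = 203 \cdot 29 \cdot 3 \left(0 + 8\right)^{3} = 5887 \cdot 3 \cdot 8^{3} = 5887 \cdot 3 \cdot 512 = 5887 \cdot 1536 = 9042432$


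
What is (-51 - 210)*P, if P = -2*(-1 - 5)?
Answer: -3132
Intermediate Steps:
P = 12 (P = -2*(-6) = 12)
(-51 - 210)*P = (-51 - 210)*12 = -261*12 = -3132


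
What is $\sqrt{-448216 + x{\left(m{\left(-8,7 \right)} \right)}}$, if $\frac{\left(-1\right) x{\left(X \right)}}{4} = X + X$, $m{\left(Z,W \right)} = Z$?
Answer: $2 i \sqrt{112038} \approx 669.44 i$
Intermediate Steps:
$x{\left(X \right)} = - 8 X$ ($x{\left(X \right)} = - 4 \left(X + X\right) = - 4 \cdot 2 X = - 8 X$)
$\sqrt{-448216 + x{\left(m{\left(-8,7 \right)} \right)}} = \sqrt{-448216 - -64} = \sqrt{-448216 + 64} = \sqrt{-448152} = 2 i \sqrt{112038}$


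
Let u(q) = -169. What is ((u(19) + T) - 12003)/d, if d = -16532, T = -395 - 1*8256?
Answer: 20823/16532 ≈ 1.2596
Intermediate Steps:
T = -8651 (T = -395 - 8256 = -8651)
((u(19) + T) - 12003)/d = ((-169 - 8651) - 12003)/(-16532) = (-8820 - 12003)*(-1/16532) = -20823*(-1/16532) = 20823/16532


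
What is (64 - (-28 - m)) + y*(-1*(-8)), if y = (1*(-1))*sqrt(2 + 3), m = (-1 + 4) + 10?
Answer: 105 - 8*sqrt(5) ≈ 87.111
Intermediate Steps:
m = 13 (m = 3 + 10 = 13)
y = -sqrt(5) ≈ -2.2361
(64 - (-28 - m)) + y*(-1*(-8)) = (64 - (-28 - 1*13)) + (-sqrt(5))*(-1*(-8)) = (64 - (-28 - 13)) - sqrt(5)*8 = (64 - 1*(-41)) - 8*sqrt(5) = (64 + 41) - 8*sqrt(5) = 105 - 8*sqrt(5)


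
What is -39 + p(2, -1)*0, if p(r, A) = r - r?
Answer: -39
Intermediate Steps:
p(r, A) = 0
-39 + p(2, -1)*0 = -39 + 0*0 = -39 + 0 = -39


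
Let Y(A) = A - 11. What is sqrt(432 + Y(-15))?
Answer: sqrt(406) ≈ 20.149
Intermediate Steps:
Y(A) = -11 + A
sqrt(432 + Y(-15)) = sqrt(432 + (-11 - 15)) = sqrt(432 - 26) = sqrt(406)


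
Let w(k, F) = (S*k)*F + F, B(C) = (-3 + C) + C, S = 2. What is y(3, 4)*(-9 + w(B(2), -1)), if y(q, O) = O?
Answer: -48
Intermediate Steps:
B(C) = -3 + 2*C
w(k, F) = F + 2*F*k (w(k, F) = (2*k)*F + F = 2*F*k + F = F + 2*F*k)
y(3, 4)*(-9 + w(B(2), -1)) = 4*(-9 - (1 + 2*(-3 + 2*2))) = 4*(-9 - (1 + 2*(-3 + 4))) = 4*(-9 - (1 + 2*1)) = 4*(-9 - (1 + 2)) = 4*(-9 - 1*3) = 4*(-9 - 3) = 4*(-12) = -48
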